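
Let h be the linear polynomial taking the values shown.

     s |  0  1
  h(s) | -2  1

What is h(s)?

h(s) = 3s - 2

Write h(s) = as + b. Substituting each data point gives a linear system:
  b = -2
  a + b = 1
Solving the system yields a = 3, b = -2.
So h(s) = 3s - 2.
Check: h(0) = -2. ✓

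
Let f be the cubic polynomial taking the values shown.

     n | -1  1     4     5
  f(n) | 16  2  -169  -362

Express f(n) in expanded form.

Using the Lagrange interpolation formula with nodes -1, 1, 4, 5:
  L_0(n) = (n - 1)(n - 4)(n - 5) / -60
  L_1(n) = (n + 1)(n - 4)(n - 5) / 24
  L_2(n) = (n + 1)(n - 1)(n - 5) / -15
  L_3(n) = (n + 1)(n - 1)(n - 4) / 24
Then f(n) = 16·L_0(n) + 2·L_1(n) - 169·L_2(n) - 362·L_3(n).
Expanding and collecting terms gives f(n) = -4n^3 + 6n^2 - 3n + 3.
Check: f(1) = 2. ✓

f(n) = -4n^3 + 6n^2 - 3n + 3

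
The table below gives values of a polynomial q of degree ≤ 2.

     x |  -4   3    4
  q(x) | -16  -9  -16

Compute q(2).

Using the Lagrange interpolation formula with nodes -4, 3, 4:
  L_0(x) = (x - 3)(x - 4) / 56
  L_1(x) = (x + 4)(x - 4) / -7
  L_2(x) = (x + 4)(x - 3) / 8
Then q(x) = -16·L_0(x) - 9·L_1(x) - 16·L_2(x).
Expanding and collecting terms gives q(x) = -x^2.
Evaluating at x = 2: q(2) = -4.

-4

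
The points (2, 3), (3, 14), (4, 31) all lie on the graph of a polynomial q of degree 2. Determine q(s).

Using the Lagrange interpolation formula with nodes 2, 3, 4:
  L_0(s) = (s - 3)(s - 4) / 2
  L_1(s) = (s - 2)(s - 4) / -1
  L_2(s) = (s - 2)(s - 3) / 2
Then q(s) = 3·L_0(s) + 14·L_1(s) + 31·L_2(s).
Expanding and collecting terms gives q(s) = 3s^2 - 4s - 1.
Check: q(3) = 14. ✓

q(s) = 3s^2 - 4s - 1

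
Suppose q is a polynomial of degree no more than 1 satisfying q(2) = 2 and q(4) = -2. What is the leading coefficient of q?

Write q(u) = au + b. Substituting each data point gives a linear system:
  2a + b = 2
  4a + b = -2
Solving the system yields a = -2, b = 6.
So q(u) = -2u + 6.
The leading coefficient is -2.

-2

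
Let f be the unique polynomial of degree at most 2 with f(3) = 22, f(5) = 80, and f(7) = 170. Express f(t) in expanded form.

f(t) = 4t^2 - 3t - 5

Write f(t) = at^2 + bt + c. Substituting each data point gives a linear system:
  9a + 3b + c = 22
  25a + 5b + c = 80
  49a + 7b + c = 170
Solving the system yields a = 4, b = -3, c = -5.
So f(t) = 4t^2 - 3t - 5.
Check: f(5) = 80. ✓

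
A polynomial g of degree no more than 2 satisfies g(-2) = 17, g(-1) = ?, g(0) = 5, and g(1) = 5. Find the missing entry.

The 3 known points determine the degree-2 polynomial uniquely.
Write g(t) = at^2 + bt + c. Substituting each data point gives a linear system:
  4a - 2b + c = 17
  c = 5
  a + b + c = 5
Solving the system yields a = 2, b = -2, c = 5.
So g(t) = 2t² - 2t + 5.
Then g(-1) = 9.

9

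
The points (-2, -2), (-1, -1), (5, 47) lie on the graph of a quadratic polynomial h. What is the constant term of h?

Write h(s) = as^2 + bs + c. Substituting each data point gives a linear system:
  4a - 2b + c = -2
  a - b + c = -1
  25a + 5b + c = 47
Solving the system yields a = 1, b = 4, c = 2.
So h(s) = s^2 + 4s + 2.
The constant term is 2.

2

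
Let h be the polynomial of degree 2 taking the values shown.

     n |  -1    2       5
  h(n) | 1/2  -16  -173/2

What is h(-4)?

-37

Write h(n) = an^2 + bn + c. Substituting each data point gives a linear system:
  a - b + c = 1/2
  4a + 2b + c = -16
  25a + 5b + c = -173/2
Solving the system yields a = -3, b = -5/2, c = 1.
So h(n) = -3n² - (5/2)n + 1.
Then h(-4) = -37.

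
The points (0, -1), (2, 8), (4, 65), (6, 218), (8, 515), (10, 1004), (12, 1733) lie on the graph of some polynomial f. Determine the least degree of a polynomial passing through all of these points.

Forward differences of the values at u = 0, 2, 4, 6, 8, 10, 12:
  f  : -1  8  65  218  515  1004  1733
  Δ  : 9  57  153  297  489  729
  Δ^2: 48  96  144  192  240
  Δ^3: 48  48  48  48
  Δ^4: 0  0  0
  Δ^5: 0  0
  Δ^6: 0
The third differences are constant (48) and nonzero, while all higher differences vanish, so the minimal degree is 3.

3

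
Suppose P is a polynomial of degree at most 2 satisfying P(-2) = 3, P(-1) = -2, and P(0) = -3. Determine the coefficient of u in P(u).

Write P(u) = au^2 + bu + c. Substituting each data point gives a linear system:
  4a - 2b + c = 3
  a - b + c = -2
  c = -3
Solving the system yields a = 2, b = 1, c = -3.
So P(u) = 2u² + u - 3.
The coefficient of u is 1.

1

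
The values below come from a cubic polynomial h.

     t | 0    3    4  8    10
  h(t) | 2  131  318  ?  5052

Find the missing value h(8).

The 4 known points determine the degree-3 polynomial uniquely.
Write h(t) = at^3 + bt^2 + ct + d. Substituting each data point gives a linear system:
  d = 2
  27a + 9b + 3c + d = 131
  64a + 16b + 4c + d = 318
  1000a + 100b + 10c + d = 5052
Solving the system yields a = 5, b = 1, c = -5, d = 2.
So h(t) = 5t³ + t² - 5t + 2.
Then h(8) = 2586.

2586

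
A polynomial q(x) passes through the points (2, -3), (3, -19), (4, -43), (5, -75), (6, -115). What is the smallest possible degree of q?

Forward differences of the values at x = 2, 3, 4, 5, 6:
  q  : -3  -19  -43  -75  -115
  Δ  : -16  -24  -32  -40
  Δ^2: -8  -8  -8
  Δ^3: 0  0
  Δ^4: 0
The second differences are constant (-8) and nonzero, while all higher differences vanish, so the minimal degree is 2.

2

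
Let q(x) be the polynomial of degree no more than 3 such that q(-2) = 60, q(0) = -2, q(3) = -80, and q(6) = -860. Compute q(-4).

Write q(x) = ax^3 + bx^2 + cx + d. Substituting each data point gives a linear system:
  -8a + 4b - 2c + d = 60
  d = -2
  27a + 9b + 3c + d = -80
  216a + 36b + 6c + d = -860
Solving the system yields a = -5, b = 6, c = 1, d = -2.
So q(x) = -5x^3 + 6x^2 + x - 2.
Then q(-4) = 410.

410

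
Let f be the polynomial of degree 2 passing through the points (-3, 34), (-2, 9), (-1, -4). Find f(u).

f(u) = 6u^2 + 5u - 5

Using the Lagrange interpolation formula with nodes -3, -2, -1:
  L_0(u) = (u + 2)(u + 1) / 2
  L_1(u) = (u + 3)(u + 1) / -1
  L_2(u) = (u + 3)(u + 2) / 2
Then f(u) = 34·L_0(u) + 9·L_1(u) - 4·L_2(u).
Expanding and collecting terms gives f(u) = 6u² + 5u - 5.
Check: f(-1) = -4. ✓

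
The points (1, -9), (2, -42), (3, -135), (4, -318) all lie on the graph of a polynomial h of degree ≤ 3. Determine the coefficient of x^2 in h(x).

Write h(x) = ax^3 + bx^2 + cx + d. Substituting each data point gives a linear system:
  a + b + c + d = -9
  8a + 4b + 2c + d = -42
  27a + 9b + 3c + d = -135
  64a + 16b + 4c + d = -318
Solving the system yields a = -5, b = 0, c = 2, d = -6.
So h(x) = -5x^3 + 2x - 6.
The coefficient of x^2 is 0.

0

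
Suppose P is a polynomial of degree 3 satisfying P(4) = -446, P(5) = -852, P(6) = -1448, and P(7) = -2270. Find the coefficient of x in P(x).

5

Write P(x) = ax^3 + bx^2 + cx + d. Substituting each data point gives a linear system:
  64a + 16b + 4c + d = -446
  125a + 25b + 5c + d = -852
  216a + 36b + 6c + d = -1448
  343a + 49b + 7c + d = -2270
Solving the system yields a = -6, b = -5, c = 5, d = -2.
So P(x) = -6x^3 - 5x^2 + 5x - 2.
The coefficient of x is 5.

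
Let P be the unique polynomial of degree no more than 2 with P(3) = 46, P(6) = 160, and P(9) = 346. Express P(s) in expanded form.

Write P(s) = as^2 + bs + c. Substituting each data point gives a linear system:
  9a + 3b + c = 46
  36a + 6b + c = 160
  81a + 9b + c = 346
Solving the system yields a = 4, b = 2, c = 4.
So P(s) = 4s^2 + 2s + 4.
Check: P(6) = 160. ✓

P(s) = 4s^2 + 2s + 4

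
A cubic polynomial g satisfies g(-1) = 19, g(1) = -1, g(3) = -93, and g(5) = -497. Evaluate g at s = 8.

-2213

Forward differences of the values at s = -1, 1, 3, 5:
  g  : 19  -1  -93  -497
  Δ  : -20  -92  -404
  Δ^2: -72  -312
  Δ^3: -240
The third differences are constant, confirming degree 3.
Interpolating (Newton forward form) and evaluating at s = 8 gives g(8) = -2213.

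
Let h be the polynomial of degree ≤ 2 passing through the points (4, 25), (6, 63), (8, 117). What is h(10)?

Forward differences of the values at t = 4, 6, 8:
  h  : 25  63  117
  Δ  : 38  54
  Δ^2: 16
The second differences are constant, confirming degree 2.
Interpolating (Newton forward form) and evaluating at t = 10 gives h(10) = 187.

187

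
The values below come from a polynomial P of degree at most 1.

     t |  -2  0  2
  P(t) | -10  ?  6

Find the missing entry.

-2

The 2 known points determine the degree-1 polynomial uniquely.
Write P(t) = at + b. Substituting each data point gives a linear system:
  -2a + b = -10
  2a + b = 6
Solving the system yields a = 4, b = -2.
So P(t) = 4t - 2.
Then P(0) = -2.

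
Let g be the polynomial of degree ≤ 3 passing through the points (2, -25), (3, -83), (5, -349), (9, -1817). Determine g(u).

g(u) = -2u^3 - 5u^2 + 5u + 1

Write g(u) = au^3 + bu^2 + cu + d. Substituting each data point gives a linear system:
  8a + 4b + 2c + d = -25
  27a + 9b + 3c + d = -83
  125a + 25b + 5c + d = -349
  729a + 81b + 9c + d = -1817
Solving the system yields a = -2, b = -5, c = 5, d = 1.
So g(u) = -2u^3 - 5u^2 + 5u + 1.
Check: g(3) = -83. ✓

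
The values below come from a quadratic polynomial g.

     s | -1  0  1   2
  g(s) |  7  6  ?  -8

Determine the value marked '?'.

1

The 3 known points determine the degree-2 polynomial uniquely.
Write g(s) = as^2 + bs + c. Substituting each data point gives a linear system:
  a - b + c = 7
  c = 6
  4a + 2b + c = -8
Solving the system yields a = -2, b = -3, c = 6.
So g(s) = -2s^2 - 3s + 6.
Then g(1) = 1.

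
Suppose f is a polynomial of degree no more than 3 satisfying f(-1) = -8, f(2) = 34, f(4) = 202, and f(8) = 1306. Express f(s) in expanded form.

f(s) = 2s^3 + 4s^2 + 4s - 6

Using the Lagrange interpolation formula with nodes -1, 2, 4, 8:
  L_0(s) = (s - 2)(s - 4)(s - 8) / -135
  L_1(s) = (s + 1)(s - 4)(s - 8) / 36
  L_2(s) = (s + 1)(s - 2)(s - 8) / -40
  L_3(s) = (s + 1)(s - 2)(s - 4) / 216
Then f(s) = -8·L_0(s) + 34·L_1(s) + 202·L_2(s) + 1306·L_3(s).
Expanding and collecting terms gives f(s) = 2s^3 + 4s^2 + 4s - 6.
Check: f(4) = 202. ✓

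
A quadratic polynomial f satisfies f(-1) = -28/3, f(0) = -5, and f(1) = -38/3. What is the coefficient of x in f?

-5/3

Write f(x) = ax^2 + bx + c. Substituting each data point gives a linear system:
  a - b + c = -28/3
  c = -5
  a + b + c = -38/3
Solving the system yields a = -6, b = -5/3, c = -5.
So f(x) = -6x^2 - (5/3)x - 5.
The coefficient of x is -5/3.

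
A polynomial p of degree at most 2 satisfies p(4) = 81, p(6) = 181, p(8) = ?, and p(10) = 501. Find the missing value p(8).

On equispaced nodes a degree-2 polynomial has vanishing third forward difference, so
  - p(4) + 3·p(6) - 3·p(8) + p(10) = 0.
Substituting the known values and solving for p(8):
  -3·p(8) = -963
  p(8) = 321.

321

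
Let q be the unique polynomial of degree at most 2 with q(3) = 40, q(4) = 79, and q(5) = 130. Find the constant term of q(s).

Write q(s) = as^2 + bs + c. Substituting each data point gives a linear system:
  9a + 3b + c = 40
  16a + 4b + c = 79
  25a + 5b + c = 130
Solving the system yields a = 6, b = -3, c = -5.
So q(s) = 6s^2 - 3s - 5.
The constant term is -5.

-5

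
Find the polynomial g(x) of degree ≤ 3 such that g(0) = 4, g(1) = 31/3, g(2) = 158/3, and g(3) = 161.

Using the Lagrange interpolation formula with nodes 0, 1, 2, 3:
  L_0(x) = (x - 1)(x - 2)(x - 3) / -6
  L_1(x) = x(x - 2)(x - 3) / 2
  L_2(x) = x(x - 1)(x - 3) / -2
  L_3(x) = x(x - 1)(x - 2) / 6
Then g(x) = 4·L_0(x) + 31/3·L_1(x) + 158/3·L_2(x) + 161·L_3(x).
Expanding and collecting terms gives g(x) = 5x³ + 3x² - (5/3)x + 4.
Check: g(2) = 158/3. ✓

g(x) = 5x^3 + 3x^2 - (5/3)x + 4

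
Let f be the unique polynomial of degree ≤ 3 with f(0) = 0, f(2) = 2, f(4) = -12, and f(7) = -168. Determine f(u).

Using the Lagrange interpolation formula with nodes 0, 2, 4, 7:
  L_0(u) = (u - 2)(u - 4)(u - 7) / -56
  L_1(u) = u(u - 4)(u - 7) / 20
  L_2(u) = u(u - 2)(u - 7) / -24
  L_3(u) = u(u - 2)(u - 4) / 105
Then f(u) = 0·L_0(u) + 2·L_1(u) - 12·L_2(u) - 168·L_3(u).
Expanding and collecting terms gives f(u) = -u^3 + 4u^2 - 3u.
Check: f(2) = 2. ✓

f(u) = -u^3 + 4u^2 - 3u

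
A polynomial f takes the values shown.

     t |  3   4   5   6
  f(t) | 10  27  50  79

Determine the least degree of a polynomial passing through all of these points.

2

Forward differences of the values at t = 3, 4, 5, 6:
  f  : 10  27  50  79
  Δ  : 17  23  29
  Δ^2: 6  6
  Δ^3: 0
The second differences are constant (6) and nonzero, while all higher differences vanish, so the minimal degree is 2.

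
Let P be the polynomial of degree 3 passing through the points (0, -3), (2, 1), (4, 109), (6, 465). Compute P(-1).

-11

Using the Lagrange interpolation formula with nodes 0, 2, 4, 6:
  L_0(x) = (x - 2)(x - 4)(x - 6) / -48
  L_1(x) = x(x - 4)(x - 6) / 16
  L_2(x) = x(x - 2)(x - 6) / -16
  L_3(x) = x(x - 2)(x - 4) / 48
Then P(x) = -3·L_0(x) + 1·L_1(x) + 109·L_2(x) + 465·L_3(x).
Expanding and collecting terms gives P(x) = 3x^3 - 5x^2 - 3.
Evaluating at x = -1: P(-1) = -11.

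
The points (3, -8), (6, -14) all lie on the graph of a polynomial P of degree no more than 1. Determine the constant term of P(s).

-2

Write P(s) = as + b. Substituting each data point gives a linear system:
  3a + b = -8
  6a + b = -14
Solving the system yields a = -2, b = -2.
So P(s) = -2s - 2.
The constant term is -2.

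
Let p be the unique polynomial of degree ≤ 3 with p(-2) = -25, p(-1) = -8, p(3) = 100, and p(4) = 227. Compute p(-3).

Using the Lagrange interpolation formula with nodes -2, -1, 3, 4:
  L_0(t) = (t + 1)(t - 3)(t - 4) / -30
  L_1(t) = (t + 2)(t - 3)(t - 4) / 20
  L_2(t) = (t + 2)(t + 1)(t - 4) / -20
  L_3(t) = (t + 2)(t + 1)(t - 3) / 30
Then p(t) = -25·L_0(t) - 8·L_1(t) + 100·L_2(t) + 227·L_3(t).
Expanding and collecting terms gives p(t) = 3t³ + 2t² + 2t - 5.
Evaluating at t = -3: p(-3) = -74.

-74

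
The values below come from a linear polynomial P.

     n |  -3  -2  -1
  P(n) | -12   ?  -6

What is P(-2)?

-9

On equispaced nodes a degree-1 polynomial has vanishing second forward difference, so
  P(-3) - 2·P(-2) + P(-1) = 0.
Substituting the known values and solving for P(-2):
  -2·P(-2) = 18
  P(-2) = -9.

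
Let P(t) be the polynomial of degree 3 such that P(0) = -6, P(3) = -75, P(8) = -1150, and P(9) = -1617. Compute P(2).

Write P(t) = at^3 + bt^2 + ct + d. Substituting each data point gives a linear system:
  d = -6
  27a + 9b + 3c + d = -75
  512a + 64b + 8c + d = -1150
  729a + 81b + 9c + d = -1617
Solving the system yields a = -2, b = -2, c = 1, d = -6.
So P(t) = -2t^3 - 2t^2 + t - 6.
Then P(2) = -28.

-28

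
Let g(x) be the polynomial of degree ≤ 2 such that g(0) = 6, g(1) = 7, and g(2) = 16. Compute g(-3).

51

Forward differences of the values at x = 0, 1, 2:
  g  : 6  7  16
  Δ  : 1  9
  Δ^2: 8
The second differences are constant, confirming degree 2.
Interpolating (Newton forward form) and evaluating at x = -3 gives g(-3) = 51.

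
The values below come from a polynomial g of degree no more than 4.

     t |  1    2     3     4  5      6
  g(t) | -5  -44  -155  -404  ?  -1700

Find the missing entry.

-881

On equispaced nodes a degree-4 polynomial has vanishing fifth forward difference, so
  - g(1) + 5·g(2) - 10·g(3) + 10·g(4) - 5·g(5) + g(6) = 0.
Substituting the known values and solving for g(5):
  -5·g(5) = 4405
  g(5) = -881.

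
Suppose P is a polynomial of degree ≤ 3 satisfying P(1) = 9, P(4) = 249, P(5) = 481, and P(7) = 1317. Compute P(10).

Using the Lagrange interpolation formula with nodes 1, 4, 5, 7:
  L_0(u) = (u - 4)(u - 5)(u - 7) / -72
  L_1(u) = (u - 1)(u - 5)(u - 7) / 9
  L_2(u) = (u - 1)(u - 4)(u - 7) / -8
  L_3(u) = (u - 1)(u - 4)(u - 5) / 36
Then P(u) = 9·L_0(u) + 249·L_1(u) + 481·L_2(u) + 1317·L_3(u).
Expanding and collecting terms gives P(u) = 4u^3 - 2u^2 + 6u + 1.
Evaluating at u = 10: P(10) = 3861.

3861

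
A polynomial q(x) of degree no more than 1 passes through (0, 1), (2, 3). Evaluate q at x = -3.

-2

Using the Lagrange interpolation formula with nodes 0, 2:
  L_0(x) = (x - 2) / -2
  L_1(x) = x / 2
Then q(x) = 1·L_0(x) + 3·L_1(x).
Expanding and collecting terms gives q(x) = x + 1.
Evaluating at x = -3: q(-3) = -2.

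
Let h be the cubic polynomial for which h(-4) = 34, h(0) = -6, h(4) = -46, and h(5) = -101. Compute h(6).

-186

Using the Lagrange interpolation formula with nodes -4, 0, 4, 5:
  L_0(t) = t(t - 4)(t - 5) / -288
  L_1(t) = (t + 4)(t - 4)(t - 5) / 80
  L_2(t) = (t + 4)t(t - 5) / -32
  L_3(t) = (t + 4)t(t - 4) / 45
Then h(t) = 34·L_0(t) - 6·L_1(t) - 46·L_2(t) - 101·L_3(t).
Expanding and collecting terms gives h(t) = -t^3 + 6t - 6.
Evaluating at t = 6: h(6) = -186.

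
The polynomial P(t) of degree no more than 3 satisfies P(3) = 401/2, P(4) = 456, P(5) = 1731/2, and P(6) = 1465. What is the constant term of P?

-2

Write P(t) = at^3 + bt^2 + ct + d. Substituting each data point gives a linear system:
  27a + 9b + 3c + d = 401/2
  64a + 16b + 4c + d = 456
  125a + 25b + 5c + d = 1731/2
  216a + 36b + 6c + d = 1465
Solving the system yields a = 6, b = 5, c = -3/2, d = -2.
So P(t) = 6t³ + 5t² - (3/2)t - 2.
The constant term is -2.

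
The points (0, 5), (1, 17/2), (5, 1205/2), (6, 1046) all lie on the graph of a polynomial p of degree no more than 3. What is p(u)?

p(u) = 5u^3 - u^2 - (1/2)u + 5

Write p(u) = au^3 + bu^2 + cu + d. Substituting each data point gives a linear system:
  d = 5
  a + b + c + d = 17/2
  125a + 25b + 5c + d = 1205/2
  216a + 36b + 6c + d = 1046
Solving the system yields a = 5, b = -1, c = -1/2, d = 5.
So p(u) = 5u³ - u² - (1/2)u + 5.
Check: p(1) = 17/2. ✓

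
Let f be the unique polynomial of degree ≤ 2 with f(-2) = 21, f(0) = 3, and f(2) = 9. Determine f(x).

Using the Lagrange interpolation formula with nodes -2, 0, 2:
  L_0(x) = x(x - 2) / 8
  L_1(x) = (x + 2)(x - 2) / -4
  L_2(x) = (x + 2)x / 8
Then f(x) = 21·L_0(x) + 3·L_1(x) + 9·L_2(x).
Expanding and collecting terms gives f(x) = 3x² - 3x + 3.
Check: f(0) = 3. ✓

f(x) = 3x^2 - 3x + 3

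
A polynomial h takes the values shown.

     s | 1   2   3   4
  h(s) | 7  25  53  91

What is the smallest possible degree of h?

Forward differences of the values at s = 1, 2, 3, 4:
  h  : 7  25  53  91
  Δ  : 18  28  38
  Δ^2: 10  10
  Δ^3: 0
The second differences are constant (10) and nonzero, while all higher differences vanish, so the minimal degree is 2.

2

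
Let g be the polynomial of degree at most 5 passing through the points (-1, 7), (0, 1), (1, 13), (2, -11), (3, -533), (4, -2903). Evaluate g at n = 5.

Write g(n) = an^5 + bn^4 + cn^3 + dn^2 + en + k. Substituting each data point gives a linear system:
  -a + b - c + d - e + k = 7
  k = 1
  a + b + c + d + e + k = 13
  32a + 16b + 8c + 4d + 2e + k = -11
  243a + 81b + 27c + 9d + 3e + k = -533
  1024a + 256b + 64c + 16d + 4e + k = -2903
Solving the system yields a = -4, b = 3, c = 5, d = 6, e = 2, k = 1.
So g(n) = -4n^5 + 3n^4 + 5n^3 + 6n^2 + 2n + 1.
Then g(5) = -9839.

-9839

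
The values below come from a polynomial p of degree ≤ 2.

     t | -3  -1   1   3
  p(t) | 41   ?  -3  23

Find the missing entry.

3

The 3 known points determine the degree-2 polynomial uniquely.
Write p(t) = at^2 + bt + c. Substituting each data point gives a linear system:
  9a - 3b + c = 41
  a + b + c = -3
  9a + 3b + c = 23
Solving the system yields a = 4, b = -3, c = -4.
So p(t) = 4t^2 - 3t - 4.
Then p(-1) = 3.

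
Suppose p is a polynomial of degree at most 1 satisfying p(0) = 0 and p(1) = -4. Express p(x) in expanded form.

Write p(x) = ax + b. Substituting each data point gives a linear system:
  b = 0
  a + b = -4
Solving the system yields a = -4, b = 0.
So p(x) = -4x.
Check: p(0) = 0. ✓

p(x) = -4x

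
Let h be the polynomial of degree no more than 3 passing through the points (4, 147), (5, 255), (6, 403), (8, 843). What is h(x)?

h(x) = x^3 + 5x^2 + 2x - 5

Write h(x) = ax^3 + bx^2 + cx + d. Substituting each data point gives a linear system:
  64a + 16b + 4c + d = 147
  125a + 25b + 5c + d = 255
  216a + 36b + 6c + d = 403
  512a + 64b + 8c + d = 843
Solving the system yields a = 1, b = 5, c = 2, d = -5.
So h(x) = x^3 + 5x^2 + 2x - 5.
Check: h(5) = 255. ✓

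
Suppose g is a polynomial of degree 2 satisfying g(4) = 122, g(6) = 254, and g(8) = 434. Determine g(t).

Using the Lagrange interpolation formula with nodes 4, 6, 8:
  L_0(t) = (t - 6)(t - 8) / 8
  L_1(t) = (t - 4)(t - 8) / -4
  L_2(t) = (t - 4)(t - 6) / 8
Then g(t) = 122·L_0(t) + 254·L_1(t) + 434·L_2(t).
Expanding and collecting terms gives g(t) = 6t^2 + 6t + 2.
Check: g(4) = 122. ✓

g(t) = 6t^2 + 6t + 2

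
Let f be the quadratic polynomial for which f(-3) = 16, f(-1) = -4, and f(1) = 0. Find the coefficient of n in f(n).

Write f(n) = an^2 + bn + c. Substituting each data point gives a linear system:
  9a - 3b + c = 16
  a - b + c = -4
  a + b + c = 0
Solving the system yields a = 3, b = 2, c = -5.
So f(n) = 3n^2 + 2n - 5.
The coefficient of n is 2.

2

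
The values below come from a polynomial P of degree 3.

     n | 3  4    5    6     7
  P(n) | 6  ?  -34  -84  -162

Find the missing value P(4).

-6

On equispaced nodes a degree-3 polynomial has vanishing fourth forward difference, so
  P(3) - 4·P(4) + 6·P(5) - 4·P(6) + P(7) = 0.
Substituting the known values and solving for P(4):
  -4·P(4) = 24
  P(4) = -6.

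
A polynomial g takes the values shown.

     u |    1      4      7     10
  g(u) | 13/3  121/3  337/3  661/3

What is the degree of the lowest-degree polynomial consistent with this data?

Forward differences of the values at u = 1, 4, 7, 10:
  g  : 13/3  121/3  337/3  661/3
  Δ  : 36  72  108
  Δ^2: 36  36
  Δ^3: 0
The second differences are constant (36) and nonzero, while all higher differences vanish, so the minimal degree is 2.

2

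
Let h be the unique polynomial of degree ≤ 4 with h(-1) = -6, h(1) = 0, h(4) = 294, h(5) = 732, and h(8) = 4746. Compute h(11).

Write h(t) = at^4 + bt^3 + ct^2 + dt + e. Substituting each data point gives a linear system:
  a - b + c - d + e = -6
  a + b + c + d + e = 0
  256a + 64b + 16c + 4d + e = 294
  625a + 125b + 25c + 5d + e = 732
  4096a + 512b + 64c + 8d + e = 4746
Solving the system yields a = 1, b = 2, c = -6, d = 1, e = 2.
So h(t) = t^4 + 2t^3 - 6t^2 + t + 2.
Then h(11) = 16590.

16590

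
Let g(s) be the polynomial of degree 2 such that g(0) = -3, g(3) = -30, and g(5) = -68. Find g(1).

-8

Write g(s) = as^2 + bs + c. Substituting each data point gives a linear system:
  c = -3
  9a + 3b + c = -30
  25a + 5b + c = -68
Solving the system yields a = -2, b = -3, c = -3.
So g(s) = -2s² - 3s - 3.
Then g(1) = -8.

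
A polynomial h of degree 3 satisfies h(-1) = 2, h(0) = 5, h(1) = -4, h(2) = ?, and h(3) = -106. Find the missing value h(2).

The 4 known points determine the degree-3 polynomial uniquely.
Write h(n) = an^3 + bn^2 + cn + d. Substituting each data point gives a linear system:
  -a + b - c + d = 2
  d = 5
  a + b + c + d = -4
  27a + 9b + 3c + d = -106
Solving the system yields a = -2, b = -6, c = -1, d = 5.
So h(n) = -2n^3 - 6n^2 - n + 5.
Then h(2) = -37.

-37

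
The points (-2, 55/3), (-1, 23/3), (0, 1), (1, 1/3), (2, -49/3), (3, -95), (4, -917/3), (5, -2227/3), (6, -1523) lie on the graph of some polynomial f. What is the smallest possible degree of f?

Forward differences of the values at s = -2, -1, 0, 1, 2, 3, 4, 5, 6:
  f  : 55/3  23/3  1  1/3  -49/3  -95  -917/3  -2227/3  -1523
  Δ  : -32/3  -20/3  -2/3  -50/3  -236/3  -632/3  -1310/3  -2342/3
  Δ^2: 4  6  -16  -62  -132  -226  -344
  Δ^3: 2  -22  -46  -70  -94  -118
  Δ^4: -24  -24  -24  -24  -24
  Δ^5: 0  0  0  0
  Δ^6: 0  0  0
  Δ^7: 0  0
  Δ^8: 0
The fourth differences are constant (-24) and nonzero, while all higher differences vanish, so the minimal degree is 4.

4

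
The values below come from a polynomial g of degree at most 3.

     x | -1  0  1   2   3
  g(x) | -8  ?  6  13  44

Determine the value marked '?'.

The 4 known points determine the degree-3 polynomial uniquely.
Write g(x) = ax^3 + bx^2 + cx + d. Substituting each data point gives a linear system:
  -a + b - c + d = -8
  a + b + c + d = 6
  8a + 4b + 2c + d = 13
  27a + 9b + 3c + d = 44
Solving the system yields a = 3, b = -6, c = 4, d = 5.
So g(x) = 3x³ - 6x² + 4x + 5.
Then g(0) = 5.

5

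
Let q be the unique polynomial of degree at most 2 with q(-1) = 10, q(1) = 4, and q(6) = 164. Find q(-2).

28

Using the Lagrange interpolation formula with nodes -1, 1, 6:
  L_0(x) = (x - 1)(x - 6) / 14
  L_1(x) = (x + 1)(x - 6) / -10
  L_2(x) = (x + 1)(x - 1) / 35
Then q(x) = 10·L_0(x) + 4·L_1(x) + 164·L_2(x).
Expanding and collecting terms gives q(x) = 5x^2 - 3x + 2.
Evaluating at x = -2: q(-2) = 28.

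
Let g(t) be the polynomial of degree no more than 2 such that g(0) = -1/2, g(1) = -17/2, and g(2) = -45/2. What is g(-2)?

-5/2

Forward differences of the values at t = 0, 1, 2:
  g  : -1/2  -17/2  -45/2
  Δ  : -8  -14
  Δ^2: -6
The second differences are constant, confirming degree 2.
Interpolating (Newton forward form) and evaluating at t = -2 gives g(-2) = -5/2.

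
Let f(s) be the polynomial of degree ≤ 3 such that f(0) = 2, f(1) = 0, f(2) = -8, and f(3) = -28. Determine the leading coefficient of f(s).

-1

Write f(s) = as^3 + bs^2 + cs + d. Substituting each data point gives a linear system:
  d = 2
  a + b + c + d = 0
  8a + 4b + 2c + d = -8
  27a + 9b + 3c + d = -28
Solving the system yields a = -1, b = 0, c = -1, d = 2.
So f(s) = -s^3 - s + 2.
The leading coefficient is -1.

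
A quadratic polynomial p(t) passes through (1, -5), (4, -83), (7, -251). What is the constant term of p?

1

Write p(t) = at^2 + bt + c. Substituting each data point gives a linear system:
  a + b + c = -5
  16a + 4b + c = -83
  49a + 7b + c = -251
Solving the system yields a = -5, b = -1, c = 1.
So p(t) = -5t^2 - t + 1.
The constant term is 1.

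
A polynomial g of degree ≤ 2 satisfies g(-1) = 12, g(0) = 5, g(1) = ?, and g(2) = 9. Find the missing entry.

4

The 3 known points determine the degree-2 polynomial uniquely.
Write g(u) = au^2 + bu + c. Substituting each data point gives a linear system:
  a - b + c = 12
  c = 5
  4a + 2b + c = 9
Solving the system yields a = 3, b = -4, c = 5.
So g(u) = 3u^2 - 4u + 5.
Then g(1) = 4.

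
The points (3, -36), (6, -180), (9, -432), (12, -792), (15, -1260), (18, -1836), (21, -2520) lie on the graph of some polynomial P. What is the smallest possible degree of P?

2

Forward differences of the values at u = 3, 6, 9, 12, 15, 18, 21:
  P  : -36  -180  -432  -792  -1260  -1836  -2520
  Δ  : -144  -252  -360  -468  -576  -684
  Δ^2: -108  -108  -108  -108  -108
  Δ^3: 0  0  0  0
  Δ^4: 0  0  0
  Δ^5: 0  0
  Δ^6: 0
The second differences are constant (-108) and nonzero, while all higher differences vanish, so the minimal degree is 2.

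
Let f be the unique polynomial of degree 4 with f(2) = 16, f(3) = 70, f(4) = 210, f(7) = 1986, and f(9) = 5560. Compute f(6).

1060

Write f(n) = an^4 + bn^3 + cn^2 + dn + e. Substituting each data point gives a linear system:
  16a + 8b + 4c + 2d + e = 16
  81a + 27b + 9c + 3d + e = 70
  256a + 64b + 16c + 4d + e = 210
  2401a + 343b + 49c + 7d + e = 1986
  6561a + 729b + 81c + 9d + e = 5560
Solving the system yields a = 1, b = -2, c = 6, d = -3, e = -2.
So f(n) = n^4 - 2n^3 + 6n^2 - 3n - 2.
Then f(6) = 1060.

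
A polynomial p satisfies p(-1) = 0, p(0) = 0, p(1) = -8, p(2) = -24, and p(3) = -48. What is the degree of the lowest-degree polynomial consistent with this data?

2

Forward differences of the values at u = -1, 0, 1, 2, 3:
  p  : 0  0  -8  -24  -48
  Δ  : 0  -8  -16  -24
  Δ^2: -8  -8  -8
  Δ^3: 0  0
  Δ^4: 0
The second differences are constant (-8) and nonzero, while all higher differences vanish, so the minimal degree is 2.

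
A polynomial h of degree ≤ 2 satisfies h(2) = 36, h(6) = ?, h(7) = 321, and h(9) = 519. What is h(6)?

240

The 3 known points determine the degree-2 polynomial uniquely.
Write h(s) = as^2 + bs + c. Substituting each data point gives a linear system:
  4a + 2b + c = 36
  49a + 7b + c = 321
  81a + 9b + c = 519
Solving the system yields a = 6, b = 3, c = 6.
So h(s) = 6s^2 + 3s + 6.
Then h(6) = 240.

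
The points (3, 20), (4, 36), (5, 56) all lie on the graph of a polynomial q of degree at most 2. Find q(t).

q(t) = 2t^2 + 2t - 4

Using the Lagrange interpolation formula with nodes 3, 4, 5:
  L_0(t) = (t - 4)(t - 5) / 2
  L_1(t) = (t - 3)(t - 5) / -1
  L_2(t) = (t - 3)(t - 4) / 2
Then q(t) = 20·L_0(t) + 36·L_1(t) + 56·L_2(t).
Expanding and collecting terms gives q(t) = 2t² + 2t - 4.
Check: q(3) = 20. ✓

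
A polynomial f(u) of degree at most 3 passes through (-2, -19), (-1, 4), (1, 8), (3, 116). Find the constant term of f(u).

5

Write f(u) = au^3 + bu^2 + cu + d. Substituting each data point gives a linear system:
  -8a + 4b - 2c + d = -19
  -a + b - c + d = 4
  a + b + c + d = 8
  27a + 9b + 3c + d = 116
Solving the system yields a = 4, b = 1, c = -2, d = 5.
So f(u) = 4u³ + u² - 2u + 5.
The constant term is 5.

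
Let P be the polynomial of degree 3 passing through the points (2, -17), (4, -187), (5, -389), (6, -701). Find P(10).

Using the Lagrange interpolation formula with nodes 2, 4, 5, 6:
  L_0(t) = (t - 4)(t - 5)(t - 6) / -24
  L_1(t) = (t - 2)(t - 5)(t - 6) / 4
  L_2(t) = (t - 2)(t - 4)(t - 6) / -3
  L_3(t) = (t - 2)(t - 4)(t - 5) / 8
Then P(t) = -17·L_0(t) - 187·L_1(t) - 389·L_2(t) - 701·L_3(t).
Expanding and collecting terms gives P(t) = -4t^3 + 5t^2 - 3t + 1.
Evaluating at t = 10: P(10) = -3529.

-3529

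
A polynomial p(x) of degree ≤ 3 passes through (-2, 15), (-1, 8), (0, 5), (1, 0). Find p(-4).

65

Write p(x) = ax^3 + bx^2 + cx + d. Substituting each data point gives a linear system:
  -8a + 4b - 2c + d = 15
  -a + b - c + d = 8
  d = 5
  a + b + c + d = 0
Solving the system yields a = -1, b = -1, c = -3, d = 5.
So p(x) = -x^3 - x^2 - 3x + 5.
Then p(-4) = 65.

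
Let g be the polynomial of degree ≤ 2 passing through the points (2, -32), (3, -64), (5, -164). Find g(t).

g(t) = -6t^2 - 2t - 4

Write g(t) = at^2 + bt + c. Substituting each data point gives a linear system:
  4a + 2b + c = -32
  9a + 3b + c = -64
  25a + 5b + c = -164
Solving the system yields a = -6, b = -2, c = -4.
So g(t) = -6t^2 - 2t - 4.
Check: g(3) = -64. ✓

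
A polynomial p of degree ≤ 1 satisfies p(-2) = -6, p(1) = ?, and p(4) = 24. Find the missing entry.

On equispaced nodes a degree-1 polynomial has vanishing second forward difference, so
  p(-2) - 2·p(1) + p(4) = 0.
Substituting the known values and solving for p(1):
  -2·p(1) = -18
  p(1) = 9.

9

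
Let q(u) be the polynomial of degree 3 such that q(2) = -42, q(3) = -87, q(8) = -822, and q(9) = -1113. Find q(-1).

Write q(u) = au^3 + bu^2 + cu + d. Substituting each data point gives a linear system:
  8a + 4b + 2c + d = -42
  27a + 9b + 3c + d = -87
  512a + 64b + 8c + d = -822
  729a + 81b + 9c + d = -1113
Solving the system yields a = -1, b = -4, c = -6, d = -6.
So q(u) = -u^3 - 4u^2 - 6u - 6.
Then q(-1) = -3.

-3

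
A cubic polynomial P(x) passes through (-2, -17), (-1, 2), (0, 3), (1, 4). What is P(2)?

Write P(x) = ax^3 + bx^2 + cx + d. Substituting each data point gives a linear system:
  -8a + 4b - 2c + d = -17
  -a + b - c + d = 2
  d = 3
  a + b + c + d = 4
Solving the system yields a = 3, b = 0, c = -2, d = 3.
So P(x) = 3x^3 - 2x + 3.
Then P(2) = 23.

23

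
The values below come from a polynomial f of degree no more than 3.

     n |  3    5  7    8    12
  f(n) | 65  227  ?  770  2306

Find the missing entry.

The 4 known points determine the degree-3 polynomial uniquely.
Write f(n) = an^3 + bn^2 + cn + d. Substituting each data point gives a linear system:
  27a + 9b + 3c + d = 65
  125a + 25b + 5c + d = 227
  512a + 64b + 8c + d = 770
  1728a + 144b + 12c + d = 2306
Solving the system yields a = 1, b = 4, c = 0, d = 2.
So f(n) = n^3 + 4n^2 + 2.
Then f(7) = 541.

541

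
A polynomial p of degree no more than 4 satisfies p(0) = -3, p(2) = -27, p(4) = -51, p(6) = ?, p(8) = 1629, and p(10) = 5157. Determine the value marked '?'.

The 5 known points determine the degree-4 polynomial uniquely.
Write p(n) = an^4 + bn^3 + cn^2 + dn + e. Substituting each data point gives a linear system:
  e = -3
  16a + 8b + 4c + 2d + e = -27
  256a + 64b + 16c + 4d + e = -51
  4096a + 512b + 64c + 8d + e = 1629
  10000a + 1000b + 100c + 10d + e = 5157
Solving the system yields a = 1, b = -5, c = 2, d = -4, e = -3.
So p(n) = n⁴ - 5n³ + 2n² - 4n - 3.
Then p(6) = 261.

261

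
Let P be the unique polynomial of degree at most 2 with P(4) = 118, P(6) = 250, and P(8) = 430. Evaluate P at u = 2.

34

Forward differences of the values at u = 4, 6, 8:
  P  : 118  250  430
  Δ  : 132  180
  Δ^2: 48
The second differences are constant, confirming degree 2.
Interpolating (Newton forward form) and evaluating at u = 2 gives P(2) = 34.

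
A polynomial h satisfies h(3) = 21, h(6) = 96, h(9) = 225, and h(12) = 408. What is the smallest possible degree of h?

2

Forward differences of the values at u = 3, 6, 9, 12:
  h  : 21  96  225  408
  Δ  : 75  129  183
  Δ^2: 54  54
  Δ^3: 0
The second differences are constant (54) and nonzero, while all higher differences vanish, so the minimal degree is 2.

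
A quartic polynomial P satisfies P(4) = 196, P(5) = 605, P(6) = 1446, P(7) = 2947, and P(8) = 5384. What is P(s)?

Using the Lagrange interpolation formula with nodes 4, 5, 6, 7, 8:
  L_0(s) = (s - 5)(s - 6)(s - 7)(s - 8) / 24
  L_1(s) = (s - 4)(s - 6)(s - 7)(s - 8) / -6
  L_2(s) = (s - 4)(s - 5)(s - 7)(s - 8) / 4
  L_3(s) = (s - 4)(s - 5)(s - 6)(s - 8) / -6
  L_4(s) = (s - 4)(s - 5)(s - 6)(s - 7) / 24
Then P(s) = 196·L_0(s) + 605·L_1(s) + 1446·L_2(s) + 2947·L_3(s) + 5384·L_4(s).
Expanding and collecting terms gives P(s) = 2s^4 - 6s^3 + 4s^2 + s.
Check: P(5) = 605. ✓

P(s) = 2s^4 - 6s^3 + 4s^2 + s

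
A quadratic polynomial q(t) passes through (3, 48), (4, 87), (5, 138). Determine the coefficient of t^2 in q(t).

6

Write q(t) = at^2 + bt + c. Substituting each data point gives a linear system:
  9a + 3b + c = 48
  16a + 4b + c = 87
  25a + 5b + c = 138
Solving the system yields a = 6, b = -3, c = 3.
So q(t) = 6t^2 - 3t + 3.
The leading coefficient is 6.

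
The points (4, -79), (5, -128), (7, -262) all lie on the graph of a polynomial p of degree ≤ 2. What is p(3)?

-42

Using the Lagrange interpolation formula with nodes 4, 5, 7:
  L_0(x) = (x - 5)(x - 7) / 3
  L_1(x) = (x - 4)(x - 7) / -2
  L_2(x) = (x - 4)(x - 5) / 6
Then p(x) = -79·L_0(x) - 128·L_1(x) - 262·L_2(x).
Expanding and collecting terms gives p(x) = -6x^2 + 5x - 3.
Evaluating at x = 3: p(3) = -42.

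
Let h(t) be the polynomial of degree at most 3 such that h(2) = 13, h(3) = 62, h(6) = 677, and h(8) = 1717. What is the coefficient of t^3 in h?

4

Write h(t) = at^3 + bt^2 + ct + d. Substituting each data point gives a linear system:
  8a + 4b + 2c + d = 13
  27a + 9b + 3c + d = 62
  216a + 36b + 6c + d = 677
  512a + 64b + 8c + d = 1717
Solving the system yields a = 4, b = -5, c = -2, d = 5.
So h(t) = 4t^3 - 5t^2 - 2t + 5.
The leading coefficient is 4.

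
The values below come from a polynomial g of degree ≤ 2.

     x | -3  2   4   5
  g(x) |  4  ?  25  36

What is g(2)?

The 3 known points determine the degree-2 polynomial uniquely.
Write g(x) = ax^2 + bx + c. Substituting each data point gives a linear system:
  9a - 3b + c = 4
  16a + 4b + c = 25
  25a + 5b + c = 36
Solving the system yields a = 1, b = 2, c = 1.
So g(x) = x^2 + 2x + 1.
Then g(2) = 9.

9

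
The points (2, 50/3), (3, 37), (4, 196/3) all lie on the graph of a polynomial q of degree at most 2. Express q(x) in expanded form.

Write q(x) = ax^2 + bx + c. Substituting each data point gives a linear system:
  4a + 2b + c = 50/3
  9a + 3b + c = 37
  16a + 4b + c = 196/3
Solving the system yields a = 4, b = 1/3, c = 0.
So q(x) = 4x^2 + (1/3)x.
Check: q(4) = 196/3. ✓

q(x) = 4x^2 + (1/3)x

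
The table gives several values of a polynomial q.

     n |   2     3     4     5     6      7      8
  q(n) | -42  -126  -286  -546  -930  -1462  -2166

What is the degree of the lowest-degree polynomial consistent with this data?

Forward differences of the values at n = 2, 3, 4, 5, 6, 7, 8:
  q  : -42  -126  -286  -546  -930  -1462  -2166
  Δ  : -84  -160  -260  -384  -532  -704
  Δ^2: -76  -100  -124  -148  -172
  Δ^3: -24  -24  -24  -24
  Δ^4: 0  0  0
  Δ^5: 0  0
  Δ^6: 0
The third differences are constant (-24) and nonzero, while all higher differences vanish, so the minimal degree is 3.

3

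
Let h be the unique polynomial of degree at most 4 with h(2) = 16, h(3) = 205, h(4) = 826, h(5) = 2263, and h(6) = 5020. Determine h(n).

h(n) = 5n^4 - 6n^3 - 5n^2 + 3n - 2

Write h(n) = an^4 + bn^3 + cn^2 + dn + e. Substituting each data point gives a linear system:
  16a + 8b + 4c + 2d + e = 16
  81a + 27b + 9c + 3d + e = 205
  256a + 64b + 16c + 4d + e = 826
  625a + 125b + 25c + 5d + e = 2263
  1296a + 216b + 36c + 6d + e = 5020
Solving the system yields a = 5, b = -6, c = -5, d = 3, e = -2.
So h(n) = 5n⁴ - 6n³ - 5n² + 3n - 2.
Check: h(3) = 205. ✓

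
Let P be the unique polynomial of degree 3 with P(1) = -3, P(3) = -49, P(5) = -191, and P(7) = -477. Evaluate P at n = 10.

Forward differences of the values at n = 1, 3, 5, 7:
  P  : -3  -49  -191  -477
  Δ  : -46  -142  -286
  Δ^2: -96  -144
  Δ^3: -48
The third differences are constant, confirming degree 3.
Interpolating (Newton forward form) and evaluating at n = 10 gives P(10) = -1281.

-1281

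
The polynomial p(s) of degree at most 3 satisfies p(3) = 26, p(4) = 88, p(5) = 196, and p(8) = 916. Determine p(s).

Using the Lagrange interpolation formula with nodes 3, 4, 5, 8:
  L_0(s) = (s - 4)(s - 5)(s - 8) / -10
  L_1(s) = (s - 3)(s - 5)(s - 8) / 4
  L_2(s) = (s - 3)(s - 4)(s - 8) / -6
  L_3(s) = (s - 3)(s - 4)(s - 5) / 60
Then p(s) = 26·L_0(s) + 88·L_1(s) + 196·L_2(s) + 916·L_3(s).
Expanding and collecting terms gives p(s) = 2s³ - s² - 5s - 4.
Check: p(4) = 88. ✓

p(s) = 2s^3 - s^2 - 5s - 4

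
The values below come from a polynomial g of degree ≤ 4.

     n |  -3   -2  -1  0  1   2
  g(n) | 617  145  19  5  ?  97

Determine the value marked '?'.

13

The 5 known points determine the degree-4 polynomial uniquely.
Write g(n) = an^4 + bn^3 + cn^2 + dn + e. Substituting each data point gives a linear system:
  81a - 27b + 9c - 3d + e = 617
  16a - 8b + 4c - 2d + e = 145
  a - b + c - d + e = 19
  e = 5
  16a + 8b + 4c + 2d + e = 97
Solving the system yields a = 6, b = -3, c = 5, d = 0, e = 5.
So g(n) = 6n^4 - 3n^3 + 5n^2 + 5.
Then g(1) = 13.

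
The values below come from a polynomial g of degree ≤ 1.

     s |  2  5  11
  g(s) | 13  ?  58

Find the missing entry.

28

The 2 known points determine the degree-1 polynomial uniquely.
Write g(s) = as + b. Substituting each data point gives a linear system:
  2a + b = 13
  11a + b = 58
Solving the system yields a = 5, b = 3.
So g(s) = 5s + 3.
Then g(5) = 28.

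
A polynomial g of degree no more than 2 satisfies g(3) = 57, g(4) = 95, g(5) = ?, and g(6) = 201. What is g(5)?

The 3 known points determine the degree-2 polynomial uniquely.
Write g(u) = au^2 + bu + c. Substituting each data point gives a linear system:
  9a + 3b + c = 57
  16a + 4b + c = 95
  36a + 6b + c = 201
Solving the system yields a = 5, b = 3, c = 3.
So g(u) = 5u² + 3u + 3.
Then g(5) = 143.

143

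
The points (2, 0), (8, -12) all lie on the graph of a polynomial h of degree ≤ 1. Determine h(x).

h(x) = -2x + 4

Using the Lagrange interpolation formula with nodes 2, 8:
  L_0(x) = (x - 8) / -6
  L_1(x) = (x - 2) / 6
Then h(x) = 0·L_0(x) - 12·L_1(x).
Expanding and collecting terms gives h(x) = -2x + 4.
Check: h(8) = -12. ✓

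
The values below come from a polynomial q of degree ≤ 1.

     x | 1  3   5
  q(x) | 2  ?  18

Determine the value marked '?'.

The 2 known points determine the degree-1 polynomial uniquely.
Write q(x) = ax + b. Substituting each data point gives a linear system:
  a + b = 2
  5a + b = 18
Solving the system yields a = 4, b = -2.
So q(x) = 4x - 2.
Then q(3) = 10.

10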